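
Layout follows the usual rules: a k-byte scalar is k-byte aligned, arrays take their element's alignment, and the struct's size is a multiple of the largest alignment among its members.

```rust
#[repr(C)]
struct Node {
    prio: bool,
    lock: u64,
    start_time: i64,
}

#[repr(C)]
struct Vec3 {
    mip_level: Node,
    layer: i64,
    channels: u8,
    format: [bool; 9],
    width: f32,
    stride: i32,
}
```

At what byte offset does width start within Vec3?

Node: @0: prio [1B, align 1] → 1; +7 pad (align 8); @8: lock [8B, align 8] → 16; @16: start_time [8B, align 8] → 24; size 24, align 8
@0: mip_level [24B, align 8] → 24
@24: layer [8B, align 8] → 32
@32: channels [1B, align 1] → 33
@33: format [9B, align 1] → 42
+2 pad (align 4)
@44: width [4B, align 4] → 48

44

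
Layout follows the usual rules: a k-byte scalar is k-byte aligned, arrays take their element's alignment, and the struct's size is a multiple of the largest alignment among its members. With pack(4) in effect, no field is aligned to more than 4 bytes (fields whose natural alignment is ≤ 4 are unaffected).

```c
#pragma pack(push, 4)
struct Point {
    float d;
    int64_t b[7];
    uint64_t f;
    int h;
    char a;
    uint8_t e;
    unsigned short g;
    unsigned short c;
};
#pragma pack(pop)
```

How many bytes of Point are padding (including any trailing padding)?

@0: d [4B, align 4] → 4
@4: b [56B, align 4] → 60
@60: f [8B, align 4] → 68
@68: h [4B, align 4] → 72
@72: a [1B, align 1] → 73
@73: e [1B, align 1] → 74
@74: g [2B, align 2] → 76
@76: c [2B, align 2] → 78
+2 tail pad (align 4)
size 80, align 4
data bytes 78, size 80 → padding 2

2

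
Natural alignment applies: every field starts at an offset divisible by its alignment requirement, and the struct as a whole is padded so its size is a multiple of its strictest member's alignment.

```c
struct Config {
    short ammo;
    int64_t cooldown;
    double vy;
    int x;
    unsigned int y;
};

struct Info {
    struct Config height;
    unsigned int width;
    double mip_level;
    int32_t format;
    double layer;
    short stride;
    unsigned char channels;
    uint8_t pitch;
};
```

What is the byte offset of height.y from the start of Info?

Config: @0: ammo [2B, align 2] → 2; +6 pad (align 8); @8: cooldown [8B, align 8] → 16; @16: vy [8B, align 8] → 24; @24: x [4B, align 4] → 28; @28: y [4B, align 4] → 32; size 32, align 8
@0: height [32B, align 8] → 32
within Config: y at 28
0 + 28 = 28

28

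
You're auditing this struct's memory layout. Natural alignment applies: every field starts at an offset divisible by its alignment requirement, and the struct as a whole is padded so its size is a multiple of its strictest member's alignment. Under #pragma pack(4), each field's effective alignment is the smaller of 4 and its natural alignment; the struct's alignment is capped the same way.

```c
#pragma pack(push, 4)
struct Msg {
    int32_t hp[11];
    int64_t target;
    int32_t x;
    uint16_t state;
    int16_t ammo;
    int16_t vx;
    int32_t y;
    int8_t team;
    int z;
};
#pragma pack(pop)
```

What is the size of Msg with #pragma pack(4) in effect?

76

@0: hp [44B, align 4] → 44
@44: target [8B, align 4] → 52
@52: x [4B, align 4] → 56
@56: state [2B, align 2] → 58
@58: ammo [2B, align 2] → 60
@60: vx [2B, align 2] → 62
+2 pad (align 4)
@64: y [4B, align 4] → 68
@68: team [1B, align 1] → 69
+3 pad (align 4)
@72: z [4B, align 4] → 76
size 76, align 4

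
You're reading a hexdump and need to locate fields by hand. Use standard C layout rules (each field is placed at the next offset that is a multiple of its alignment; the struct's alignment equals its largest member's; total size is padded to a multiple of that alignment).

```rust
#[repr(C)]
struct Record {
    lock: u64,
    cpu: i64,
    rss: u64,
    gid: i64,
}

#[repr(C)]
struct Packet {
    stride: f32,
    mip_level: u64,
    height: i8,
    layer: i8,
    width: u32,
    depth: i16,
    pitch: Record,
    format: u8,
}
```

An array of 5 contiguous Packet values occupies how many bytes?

Record: lock at 0 (size 8, align 8) → ends 8; cpu at 8 (size 8, align 8) → ends 16; rss at 16 (size 8, align 8) → ends 24; gid at 24 (size 8, align 8) → ends 32; total 32 bytes, alignment 8
stride at 0 (size 4, align 4) → ends 4
pad 4 to align 8 for mip_level
mip_level at 8 (size 8, align 8) → ends 16
height at 16 (size 1, align 1) → ends 17
layer at 17 (size 1, align 1) → ends 18
pad 2 to align 4 for width
width at 20 (size 4, align 4) → ends 24
depth at 24 (size 2, align 2) → ends 26
pad 6 to align 8 for pitch
pitch at 32 (size 32, align 8) → ends 64
format at 64 (size 1, align 1) → ends 65
tail pad 7 to reach multiple of 8
total 72 bytes, alignment 8
array of 5: 5 × 72 = 360

360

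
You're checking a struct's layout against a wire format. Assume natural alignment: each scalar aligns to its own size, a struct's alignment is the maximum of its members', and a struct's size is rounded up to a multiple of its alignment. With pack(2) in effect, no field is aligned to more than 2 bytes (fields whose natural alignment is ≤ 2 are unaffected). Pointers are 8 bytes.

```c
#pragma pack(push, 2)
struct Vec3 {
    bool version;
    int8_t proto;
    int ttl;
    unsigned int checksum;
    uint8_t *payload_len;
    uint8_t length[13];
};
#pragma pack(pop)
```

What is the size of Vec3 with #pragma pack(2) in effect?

version at 0 (size 1, align 1) → ends 1
proto at 1 (size 1, align 1) → ends 2
ttl at 2 (size 4, align 2) → ends 6
checksum at 6 (size 4, align 2) → ends 10
payload_len at 10 (size 8, align 2) → ends 18
length at 18 (size 13, align 1) → ends 31
tail pad 1 to reach multiple of 2
total 32 bytes, alignment 2

32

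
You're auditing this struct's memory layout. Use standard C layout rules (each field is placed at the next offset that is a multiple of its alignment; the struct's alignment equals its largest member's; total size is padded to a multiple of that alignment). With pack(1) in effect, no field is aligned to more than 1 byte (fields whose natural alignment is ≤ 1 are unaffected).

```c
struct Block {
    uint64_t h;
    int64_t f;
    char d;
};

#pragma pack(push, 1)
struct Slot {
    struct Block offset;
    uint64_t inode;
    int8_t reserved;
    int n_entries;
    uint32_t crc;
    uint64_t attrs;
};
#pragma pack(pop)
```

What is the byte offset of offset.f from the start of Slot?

Block: @0: h [8B, align 8] → 8; @8: f [8B, align 8] → 16; @16: d [1B, align 1] → 17; +7 tail pad (align 8); size 24, align 8
@0: offset [24B, align 1] → 24
within Block: f at 8
0 + 8 = 8

8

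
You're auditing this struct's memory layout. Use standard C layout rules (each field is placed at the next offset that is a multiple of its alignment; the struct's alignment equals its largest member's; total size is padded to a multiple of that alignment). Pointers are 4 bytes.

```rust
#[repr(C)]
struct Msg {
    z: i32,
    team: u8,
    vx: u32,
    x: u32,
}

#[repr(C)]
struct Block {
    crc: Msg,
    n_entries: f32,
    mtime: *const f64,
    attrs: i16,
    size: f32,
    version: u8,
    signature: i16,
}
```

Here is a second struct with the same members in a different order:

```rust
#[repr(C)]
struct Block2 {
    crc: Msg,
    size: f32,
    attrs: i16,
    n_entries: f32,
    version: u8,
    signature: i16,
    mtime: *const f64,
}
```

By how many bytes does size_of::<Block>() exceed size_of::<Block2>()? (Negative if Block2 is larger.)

0

Msg: @0: z [4B, align 4] → 4; @4: team [1B, align 1] → 5; +3 pad (align 4); @8: vx [4B, align 4] → 12; @12: x [4B, align 4] → 16; size 16, align 4
@0: crc [16B, align 4] → 16
@16: n_entries [4B, align 4] → 20
@20: mtime [4B, align 4] → 24
@24: attrs [2B, align 2] → 26
+2 pad (align 4)
@28: size [4B, align 4] → 32
@32: version [1B, align 1] → 33
+1 pad (align 2)
@34: signature [2B, align 2] → 36
size 36, align 4
— Block2 —
@0: crc [16B, align 4] → 16
@16: size [4B, align 4] → 20
@20: attrs [2B, align 2] → 22
+2 pad (align 4)
@24: n_entries [4B, align 4] → 28
@28: version [1B, align 1] → 29
+1 pad (align 2)
@30: signature [2B, align 2] → 32
@32: mtime [4B, align 4] → 36
size 36, align 4
36 − 36 = 0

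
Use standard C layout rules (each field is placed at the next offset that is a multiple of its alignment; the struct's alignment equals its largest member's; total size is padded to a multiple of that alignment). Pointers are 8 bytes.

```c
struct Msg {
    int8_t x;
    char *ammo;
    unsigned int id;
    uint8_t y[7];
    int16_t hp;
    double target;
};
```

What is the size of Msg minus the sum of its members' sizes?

10

x at 0 (size 1, align 1) → ends 1
pad 7 to align 8 for ammo
ammo at 8 (size 8, align 8) → ends 16
id at 16 (size 4, align 4) → ends 20
y at 20 (size 7, align 1) → ends 27
pad 1 to align 2 for hp
hp at 28 (size 2, align 2) → ends 30
pad 2 to align 8 for target
target at 32 (size 8, align 8) → ends 40
total 40 bytes, alignment 8
data bytes 30, size 40 → padding 10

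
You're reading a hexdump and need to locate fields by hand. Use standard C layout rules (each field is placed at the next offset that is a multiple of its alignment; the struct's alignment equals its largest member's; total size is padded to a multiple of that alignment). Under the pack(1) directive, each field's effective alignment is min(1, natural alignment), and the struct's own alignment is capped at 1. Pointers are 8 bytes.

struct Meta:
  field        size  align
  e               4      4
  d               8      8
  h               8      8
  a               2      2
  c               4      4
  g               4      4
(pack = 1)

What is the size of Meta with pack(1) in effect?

e at 0 (size 4, align 1) → ends 4
d at 4 (size 8, align 1) → ends 12
h at 12 (size 8, align 1) → ends 20
a at 20 (size 2, align 1) → ends 22
c at 22 (size 4, align 1) → ends 26
g at 26 (size 4, align 1) → ends 30
total 30 bytes, alignment 1

30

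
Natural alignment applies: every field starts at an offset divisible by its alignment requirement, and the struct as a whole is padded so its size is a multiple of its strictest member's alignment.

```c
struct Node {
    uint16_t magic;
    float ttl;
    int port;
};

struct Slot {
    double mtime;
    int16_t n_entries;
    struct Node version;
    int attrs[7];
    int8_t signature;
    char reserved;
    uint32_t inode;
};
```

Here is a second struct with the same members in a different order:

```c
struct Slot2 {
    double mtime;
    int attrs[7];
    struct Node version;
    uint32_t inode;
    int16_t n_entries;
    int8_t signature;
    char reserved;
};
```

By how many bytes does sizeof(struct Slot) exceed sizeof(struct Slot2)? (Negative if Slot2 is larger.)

8

Node: magic at 0 (size 2, align 2) → ends 2; pad 2 to align 4 for ttl; ttl at 4 (size 4, align 4) → ends 8; port at 8 (size 4, align 4) → ends 12; total 12 bytes, alignment 4
mtime at 0 (size 8, align 8) → ends 8
n_entries at 8 (size 2, align 2) → ends 10
pad 2 to align 4 for version
version at 12 (size 12, align 4) → ends 24
attrs at 24 (size 28, align 4) → ends 52
signature at 52 (size 1, align 1) → ends 53
reserved at 53 (size 1, align 1) → ends 54
pad 2 to align 4 for inode
inode at 56 (size 4, align 4) → ends 60
tail pad 4 to reach multiple of 8
total 64 bytes, alignment 8
— Slot2 —
mtime at 0 (size 8, align 8) → ends 8
attrs at 8 (size 28, align 4) → ends 36
version at 36 (size 12, align 4) → ends 48
inode at 48 (size 4, align 4) → ends 52
n_entries at 52 (size 2, align 2) → ends 54
signature at 54 (size 1, align 1) → ends 55
reserved at 55 (size 1, align 1) → ends 56
total 56 bytes, alignment 8
64 − 56 = 8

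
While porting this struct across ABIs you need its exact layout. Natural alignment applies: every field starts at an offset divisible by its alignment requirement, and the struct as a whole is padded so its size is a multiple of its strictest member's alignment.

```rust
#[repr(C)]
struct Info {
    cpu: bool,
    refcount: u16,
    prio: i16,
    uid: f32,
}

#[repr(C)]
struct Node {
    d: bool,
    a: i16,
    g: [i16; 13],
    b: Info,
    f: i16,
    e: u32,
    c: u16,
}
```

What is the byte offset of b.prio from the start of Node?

36

Info: cpu at 0 (size 1, align 1) → ends 1; pad 1 to align 2 for refcount; refcount at 2 (size 2, align 2) → ends 4; prio at 4 (size 2, align 2) → ends 6; pad 2 to align 4 for uid; uid at 8 (size 4, align 4) → ends 12; total 12 bytes, alignment 4
d at 0 (size 1, align 1) → ends 1
pad 1 to align 2 for a
a at 2 (size 2, align 2) → ends 4
g at 4 (size 26, align 2) → ends 30
pad 2 to align 4 for b
b at 32 (size 12, align 4) → ends 44
within Info: prio at 4
32 + 4 = 36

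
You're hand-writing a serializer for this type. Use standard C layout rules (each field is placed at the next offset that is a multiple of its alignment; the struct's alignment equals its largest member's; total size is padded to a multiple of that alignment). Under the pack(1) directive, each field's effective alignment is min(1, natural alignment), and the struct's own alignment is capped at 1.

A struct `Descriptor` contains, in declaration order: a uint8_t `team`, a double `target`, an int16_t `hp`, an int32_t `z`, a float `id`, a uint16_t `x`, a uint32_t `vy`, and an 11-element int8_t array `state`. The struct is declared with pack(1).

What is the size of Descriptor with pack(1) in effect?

36

0..1  team  (1B, 1-aligned)
1..9  target  (8B, 1-aligned)
9..11  hp  (2B, 1-aligned)
11..15  z  (4B, 1-aligned)
15..19  id  (4B, 1-aligned)
19..21  x  (2B, 1-aligned)
21..25  vy  (4B, 1-aligned)
25..36  state  (11B, 1-aligned)
sizeof = 36, alignof = 1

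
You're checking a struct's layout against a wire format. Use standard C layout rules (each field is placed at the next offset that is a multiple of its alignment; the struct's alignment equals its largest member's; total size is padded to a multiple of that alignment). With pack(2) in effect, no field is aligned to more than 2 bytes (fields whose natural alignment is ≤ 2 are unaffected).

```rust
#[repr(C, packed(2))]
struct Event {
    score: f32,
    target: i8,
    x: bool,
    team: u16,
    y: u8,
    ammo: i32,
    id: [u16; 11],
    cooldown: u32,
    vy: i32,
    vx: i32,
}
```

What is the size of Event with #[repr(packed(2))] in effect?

@0: score [4B, align 2] → 4
@4: target [1B, align 1] → 5
@5: x [1B, align 1] → 6
@6: team [2B, align 2] → 8
@8: y [1B, align 1] → 9
+1 pad (align 2)
@10: ammo [4B, align 2] → 14
@14: id [22B, align 2] → 36
@36: cooldown [4B, align 2] → 40
@40: vy [4B, align 2] → 44
@44: vx [4B, align 2] → 48
size 48, align 2

48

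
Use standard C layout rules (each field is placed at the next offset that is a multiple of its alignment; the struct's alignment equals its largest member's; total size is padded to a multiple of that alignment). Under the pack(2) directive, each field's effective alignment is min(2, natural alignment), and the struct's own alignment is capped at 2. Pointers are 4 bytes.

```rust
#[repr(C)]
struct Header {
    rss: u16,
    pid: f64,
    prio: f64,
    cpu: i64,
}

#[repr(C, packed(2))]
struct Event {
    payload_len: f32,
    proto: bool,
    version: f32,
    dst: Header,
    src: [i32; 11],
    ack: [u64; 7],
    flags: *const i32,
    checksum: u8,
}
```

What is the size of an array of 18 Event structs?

2664

Header: rss at 0 (size 2, align 2) → ends 2; pad 6 to align 8 for pid; pid at 8 (size 8, align 8) → ends 16; prio at 16 (size 8, align 8) → ends 24; cpu at 24 (size 8, align 8) → ends 32; total 32 bytes, alignment 8
payload_len at 0 (size 4, align 2) → ends 4
proto at 4 (size 1, align 1) → ends 5
pad 1 to align 2 for version
version at 6 (size 4, align 2) → ends 10
dst at 10 (size 32, align 2) → ends 42
src at 42 (size 44, align 2) → ends 86
ack at 86 (size 56, align 2) → ends 142
flags at 142 (size 4, align 2) → ends 146
checksum at 146 (size 1, align 1) → ends 147
tail pad 1 to reach multiple of 2
total 148 bytes, alignment 2
array of 18: 18 × 148 = 2664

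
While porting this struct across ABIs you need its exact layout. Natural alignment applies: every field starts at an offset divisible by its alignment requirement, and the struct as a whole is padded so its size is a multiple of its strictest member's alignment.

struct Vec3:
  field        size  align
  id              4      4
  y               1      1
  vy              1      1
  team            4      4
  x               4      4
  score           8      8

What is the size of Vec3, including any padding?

24

0..4  id  (4B, 4-aligned)
4..5  y  (1B, 1-aligned)
5..6  vy  (1B, 1-aligned)
6..8  -- padding (2B)
8..12  team  (4B, 4-aligned)
12..16  x  (4B, 4-aligned)
16..24  score  (8B, 8-aligned)
sizeof = 24, alignof = 8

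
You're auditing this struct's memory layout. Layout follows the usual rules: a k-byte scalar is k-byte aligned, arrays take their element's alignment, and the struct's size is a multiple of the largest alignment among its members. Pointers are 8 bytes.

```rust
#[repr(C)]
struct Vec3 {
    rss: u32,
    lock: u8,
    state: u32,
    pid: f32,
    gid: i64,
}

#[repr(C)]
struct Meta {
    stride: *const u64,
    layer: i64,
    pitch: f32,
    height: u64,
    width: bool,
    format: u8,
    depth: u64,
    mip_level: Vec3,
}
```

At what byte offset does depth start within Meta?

40

Vec3: @0: rss [4B, align 4] → 4; @4: lock [1B, align 1] → 5; +3 pad (align 4); @8: state [4B, align 4] → 12; @12: pid [4B, align 4] → 16; @16: gid [8B, align 8] → 24; size 24, align 8
@0: stride [8B, align 8] → 8
@8: layer [8B, align 8] → 16
@16: pitch [4B, align 4] → 20
+4 pad (align 8)
@24: height [8B, align 8] → 32
@32: width [1B, align 1] → 33
@33: format [1B, align 1] → 34
+6 pad (align 8)
@40: depth [8B, align 8] → 48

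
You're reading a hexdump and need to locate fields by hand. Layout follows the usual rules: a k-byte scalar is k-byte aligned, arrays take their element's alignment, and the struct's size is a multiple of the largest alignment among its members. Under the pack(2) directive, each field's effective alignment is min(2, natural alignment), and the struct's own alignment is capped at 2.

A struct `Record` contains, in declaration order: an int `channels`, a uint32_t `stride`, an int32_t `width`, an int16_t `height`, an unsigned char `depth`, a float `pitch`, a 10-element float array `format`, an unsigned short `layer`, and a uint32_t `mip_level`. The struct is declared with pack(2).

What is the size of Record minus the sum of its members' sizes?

1

@0: channels [4B, align 2] → 4
@4: stride [4B, align 2] → 8
@8: width [4B, align 2] → 12
@12: height [2B, align 2] → 14
@14: depth [1B, align 1] → 15
+1 pad (align 2)
@16: pitch [4B, align 2] → 20
@20: format [40B, align 2] → 60
@60: layer [2B, align 2] → 62
@62: mip_level [4B, align 2] → 66
size 66, align 2
data bytes 65, size 66 → padding 1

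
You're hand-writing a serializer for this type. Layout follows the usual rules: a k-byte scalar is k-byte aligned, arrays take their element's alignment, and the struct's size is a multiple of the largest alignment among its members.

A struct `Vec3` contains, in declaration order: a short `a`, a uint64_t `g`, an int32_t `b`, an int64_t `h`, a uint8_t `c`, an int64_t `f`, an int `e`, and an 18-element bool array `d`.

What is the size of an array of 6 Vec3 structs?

a at 0 (size 2, align 2) → ends 2
pad 6 to align 8 for g
g at 8 (size 8, align 8) → ends 16
b at 16 (size 4, align 4) → ends 20
pad 4 to align 8 for h
h at 24 (size 8, align 8) → ends 32
c at 32 (size 1, align 1) → ends 33
pad 7 to align 8 for f
f at 40 (size 8, align 8) → ends 48
e at 48 (size 4, align 4) → ends 52
d at 52 (size 18, align 1) → ends 70
tail pad 2 to reach multiple of 8
total 72 bytes, alignment 8
array of 6: 6 × 72 = 432

432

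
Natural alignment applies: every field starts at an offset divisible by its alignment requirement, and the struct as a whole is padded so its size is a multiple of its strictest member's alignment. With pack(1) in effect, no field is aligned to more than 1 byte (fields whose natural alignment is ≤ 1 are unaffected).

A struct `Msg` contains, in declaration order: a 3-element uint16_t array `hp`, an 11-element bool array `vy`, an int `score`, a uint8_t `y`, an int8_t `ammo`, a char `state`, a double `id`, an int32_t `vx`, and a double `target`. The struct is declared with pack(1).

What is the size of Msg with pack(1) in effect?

@0: hp [6B, align 1] → 6
@6: vy [11B, align 1] → 17
@17: score [4B, align 1] → 21
@21: y [1B, align 1] → 22
@22: ammo [1B, align 1] → 23
@23: state [1B, align 1] → 24
@24: id [8B, align 1] → 32
@32: vx [4B, align 1] → 36
@36: target [8B, align 1] → 44
size 44, align 1

44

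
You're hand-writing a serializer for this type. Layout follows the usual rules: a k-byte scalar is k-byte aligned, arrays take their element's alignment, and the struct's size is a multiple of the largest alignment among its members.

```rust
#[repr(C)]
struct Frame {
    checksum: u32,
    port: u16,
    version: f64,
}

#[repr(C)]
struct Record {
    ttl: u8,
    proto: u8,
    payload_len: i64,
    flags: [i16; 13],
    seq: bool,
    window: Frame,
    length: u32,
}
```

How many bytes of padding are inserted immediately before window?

5

Frame: 0..4  checksum  (4B, 4-aligned); 4..6  port  (2B, 2-aligned); 6..8  -- padding (2B); 8..16  version  (8B, 8-aligned); sizeof = 16, alignof = 8
0..1  ttl  (1B, 1-aligned)
1..2  proto  (1B, 1-aligned)
2..8  -- padding (6B)
8..16  payload_len  (8B, 8-aligned)
16..42  flags  (26B, 2-aligned)
42..43  seq  (1B, 1-aligned)
43..48  -- padding (5B)
48..64  window  (16B, 8-aligned)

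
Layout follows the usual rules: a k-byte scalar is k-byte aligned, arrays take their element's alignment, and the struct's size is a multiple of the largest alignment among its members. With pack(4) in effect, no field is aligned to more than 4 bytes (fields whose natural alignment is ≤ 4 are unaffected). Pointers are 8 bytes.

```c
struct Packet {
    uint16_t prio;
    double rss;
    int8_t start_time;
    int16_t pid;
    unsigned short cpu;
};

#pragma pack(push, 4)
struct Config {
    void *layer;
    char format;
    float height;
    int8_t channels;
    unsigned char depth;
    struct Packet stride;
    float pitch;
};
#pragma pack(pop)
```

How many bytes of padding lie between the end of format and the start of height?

Packet: @0: prio [2B, align 2] → 2; +6 pad (align 8); @8: rss [8B, align 8] → 16; @16: start_time [1B, align 1] → 17; +1 pad (align 2); @18: pid [2B, align 2] → 20; @20: cpu [2B, align 2] → 22; +2 tail pad (align 8); size 24, align 8
@0: layer [8B, align 4] → 8
@8: format [1B, align 1] → 9
+3 pad (align 4)
@12: height [4B, align 4] → 16

3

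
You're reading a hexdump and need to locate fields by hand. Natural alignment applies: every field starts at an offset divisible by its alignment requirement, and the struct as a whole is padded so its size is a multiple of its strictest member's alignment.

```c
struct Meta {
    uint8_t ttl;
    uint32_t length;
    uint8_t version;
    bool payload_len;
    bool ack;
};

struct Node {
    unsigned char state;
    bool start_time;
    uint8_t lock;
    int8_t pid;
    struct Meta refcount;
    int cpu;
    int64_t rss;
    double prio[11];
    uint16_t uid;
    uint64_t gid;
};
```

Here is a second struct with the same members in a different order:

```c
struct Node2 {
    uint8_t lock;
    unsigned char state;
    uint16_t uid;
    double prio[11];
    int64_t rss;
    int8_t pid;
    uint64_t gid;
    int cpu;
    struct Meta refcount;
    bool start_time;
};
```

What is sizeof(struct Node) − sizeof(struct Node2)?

Meta: 0..1  ttl  (1B, 1-aligned); 1..4  -- padding (3B); 4..8  length  (4B, 4-aligned); 8..9  version  (1B, 1-aligned); 9..10  payload_len  (1B, 1-aligned); 10..11  ack  (1B, 1-aligned); 11..12  -- tail padding (1B); sizeof = 12, alignof = 4
0..1  state  (1B, 1-aligned)
1..2  start_time  (1B, 1-aligned)
2..3  lock  (1B, 1-aligned)
3..4  pid  (1B, 1-aligned)
4..16  refcount  (12B, 4-aligned)
16..20  cpu  (4B, 4-aligned)
20..24  -- padding (4B)
24..32  rss  (8B, 8-aligned)
32..120  prio  (88B, 8-aligned)
120..122  uid  (2B, 2-aligned)
122..128  -- padding (6B)
128..136  gid  (8B, 8-aligned)
sizeof = 136, alignof = 8
— Node2 —
0..1  lock  (1B, 1-aligned)
1..2  state  (1B, 1-aligned)
2..4  uid  (2B, 2-aligned)
4..8  -- padding (4B)
8..96  prio  (88B, 8-aligned)
96..104  rss  (8B, 8-aligned)
104..105  pid  (1B, 1-aligned)
105..112  -- padding (7B)
112..120  gid  (8B, 8-aligned)
120..124  cpu  (4B, 4-aligned)
124..136  refcount  (12B, 4-aligned)
136..137  start_time  (1B, 1-aligned)
137..144  -- tail padding (7B)
sizeof = 144, alignof = 8
136 − 144 = -8

-8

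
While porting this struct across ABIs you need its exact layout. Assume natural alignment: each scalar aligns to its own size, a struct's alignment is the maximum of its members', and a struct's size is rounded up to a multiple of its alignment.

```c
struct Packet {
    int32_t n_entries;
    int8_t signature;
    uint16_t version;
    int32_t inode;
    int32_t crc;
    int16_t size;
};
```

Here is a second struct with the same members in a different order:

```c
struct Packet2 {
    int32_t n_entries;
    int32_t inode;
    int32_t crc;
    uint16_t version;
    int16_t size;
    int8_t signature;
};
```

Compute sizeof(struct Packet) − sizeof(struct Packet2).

@0: n_entries [4B, align 4] → 4
@4: signature [1B, align 1] → 5
+1 pad (align 2)
@6: version [2B, align 2] → 8
@8: inode [4B, align 4] → 12
@12: crc [4B, align 4] → 16
@16: size [2B, align 2] → 18
+2 tail pad (align 4)
size 20, align 4
— Packet2 —
@0: n_entries [4B, align 4] → 4
@4: inode [4B, align 4] → 8
@8: crc [4B, align 4] → 12
@12: version [2B, align 2] → 14
@14: size [2B, align 2] → 16
@16: signature [1B, align 1] → 17
+3 tail pad (align 4)
size 20, align 4
20 − 20 = 0

0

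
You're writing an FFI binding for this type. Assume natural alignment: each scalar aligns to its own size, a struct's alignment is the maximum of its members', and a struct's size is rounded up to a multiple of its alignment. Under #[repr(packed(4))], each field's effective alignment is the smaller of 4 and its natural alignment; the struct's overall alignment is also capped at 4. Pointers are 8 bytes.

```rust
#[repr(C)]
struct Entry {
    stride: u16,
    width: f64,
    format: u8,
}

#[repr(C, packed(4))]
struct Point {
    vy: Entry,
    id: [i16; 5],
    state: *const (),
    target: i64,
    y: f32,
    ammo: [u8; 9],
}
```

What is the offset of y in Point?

52

Entry: stride at 0 (size 2, align 2) → ends 2; pad 6 to align 8 for width; width at 8 (size 8, align 8) → ends 16; format at 16 (size 1, align 1) → ends 17; tail pad 7 to reach multiple of 8; total 24 bytes, alignment 8
vy at 0 (size 24, align 4) → ends 24
id at 24 (size 10, align 2) → ends 34
pad 2 to align 4 for state
state at 36 (size 8, align 4) → ends 44
target at 44 (size 8, align 4) → ends 52
y at 52 (size 4, align 4) → ends 56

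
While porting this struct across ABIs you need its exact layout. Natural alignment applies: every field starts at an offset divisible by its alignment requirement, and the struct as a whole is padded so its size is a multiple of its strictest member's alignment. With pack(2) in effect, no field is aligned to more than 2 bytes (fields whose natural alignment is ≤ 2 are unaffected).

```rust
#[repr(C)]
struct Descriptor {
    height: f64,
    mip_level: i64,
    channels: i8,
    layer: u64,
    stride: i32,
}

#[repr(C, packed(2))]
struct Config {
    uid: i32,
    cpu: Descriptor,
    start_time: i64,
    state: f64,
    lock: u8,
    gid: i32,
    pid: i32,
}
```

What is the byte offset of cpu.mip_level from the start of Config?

Descriptor: 0..8  height  (8B, 8-aligned); 8..16  mip_level  (8B, 8-aligned); 16..17  channels  (1B, 1-aligned); 17..24  -- padding (7B); 24..32  layer  (8B, 8-aligned); 32..36  stride  (4B, 4-aligned); 36..40  -- tail padding (4B); sizeof = 40, alignof = 8
0..4  uid  (4B, 2-aligned)
4..44  cpu  (40B, 2-aligned)
within Descriptor: mip_level at 8
4 + 8 = 12

12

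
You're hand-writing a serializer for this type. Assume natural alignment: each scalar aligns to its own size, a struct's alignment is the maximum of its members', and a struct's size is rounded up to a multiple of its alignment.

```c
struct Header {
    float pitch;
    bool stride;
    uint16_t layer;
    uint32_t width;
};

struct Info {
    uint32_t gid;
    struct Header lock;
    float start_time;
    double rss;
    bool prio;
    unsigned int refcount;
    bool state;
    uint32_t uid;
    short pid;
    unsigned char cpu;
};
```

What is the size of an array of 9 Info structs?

504

Header: @0: pitch [4B, align 4] → 4; @4: stride [1B, align 1] → 5; +1 pad (align 2); @6: layer [2B, align 2] → 8; @8: width [4B, align 4] → 12; size 12, align 4
@0: gid [4B, align 4] → 4
@4: lock [12B, align 4] → 16
@16: start_time [4B, align 4] → 20
+4 pad (align 8)
@24: rss [8B, align 8] → 32
@32: prio [1B, align 1] → 33
+3 pad (align 4)
@36: refcount [4B, align 4] → 40
@40: state [1B, align 1] → 41
+3 pad (align 4)
@44: uid [4B, align 4] → 48
@48: pid [2B, align 2] → 50
@50: cpu [1B, align 1] → 51
+5 tail pad (align 8)
size 56, align 8
array of 9: 9 × 56 = 504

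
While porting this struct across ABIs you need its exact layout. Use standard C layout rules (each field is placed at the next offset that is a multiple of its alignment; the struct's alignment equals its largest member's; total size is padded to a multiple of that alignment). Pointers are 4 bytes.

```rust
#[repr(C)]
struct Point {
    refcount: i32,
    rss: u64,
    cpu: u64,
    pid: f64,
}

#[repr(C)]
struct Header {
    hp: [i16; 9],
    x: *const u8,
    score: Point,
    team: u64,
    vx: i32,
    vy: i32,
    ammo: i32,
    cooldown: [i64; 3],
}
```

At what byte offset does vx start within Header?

Point: refcount at 0 (size 4, align 4) → ends 4; pad 4 to align 8 for rss; rss at 8 (size 8, align 8) → ends 16; cpu at 16 (size 8, align 8) → ends 24; pid at 24 (size 8, align 8) → ends 32; total 32 bytes, alignment 8
hp at 0 (size 18, align 2) → ends 18
pad 2 to align 4 for x
x at 20 (size 4, align 4) → ends 24
score at 24 (size 32, align 8) → ends 56
team at 56 (size 8, align 8) → ends 64
vx at 64 (size 4, align 4) → ends 68

64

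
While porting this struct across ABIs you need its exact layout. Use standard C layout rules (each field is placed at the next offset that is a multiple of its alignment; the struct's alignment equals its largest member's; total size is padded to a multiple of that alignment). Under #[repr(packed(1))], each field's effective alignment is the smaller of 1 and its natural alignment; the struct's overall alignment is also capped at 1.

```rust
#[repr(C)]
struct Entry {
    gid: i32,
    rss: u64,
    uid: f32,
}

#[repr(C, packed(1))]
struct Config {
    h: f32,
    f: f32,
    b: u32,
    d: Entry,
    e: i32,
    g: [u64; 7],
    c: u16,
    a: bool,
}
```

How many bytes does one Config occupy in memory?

Entry: gid at 0 (size 4, align 4) → ends 4; pad 4 to align 8 for rss; rss at 8 (size 8, align 8) → ends 16; uid at 16 (size 4, align 4) → ends 20; tail pad 4 to reach multiple of 8; total 24 bytes, alignment 8
h at 0 (size 4, align 1) → ends 4
f at 4 (size 4, align 1) → ends 8
b at 8 (size 4, align 1) → ends 12
d at 12 (size 24, align 1) → ends 36
e at 36 (size 4, align 1) → ends 40
g at 40 (size 56, align 1) → ends 96
c at 96 (size 2, align 1) → ends 98
a at 98 (size 1, align 1) → ends 99
total 99 bytes, alignment 1

99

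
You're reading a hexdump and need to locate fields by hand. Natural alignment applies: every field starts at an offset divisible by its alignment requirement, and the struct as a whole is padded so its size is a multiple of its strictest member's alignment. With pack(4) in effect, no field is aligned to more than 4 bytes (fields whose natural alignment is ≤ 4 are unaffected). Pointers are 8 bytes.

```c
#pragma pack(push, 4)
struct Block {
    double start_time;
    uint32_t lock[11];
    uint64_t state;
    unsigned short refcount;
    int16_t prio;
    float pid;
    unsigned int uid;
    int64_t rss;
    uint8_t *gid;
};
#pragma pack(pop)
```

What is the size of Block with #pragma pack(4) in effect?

start_time at 0 (size 8, align 4) → ends 8
lock at 8 (size 44, align 4) → ends 52
state at 52 (size 8, align 4) → ends 60
refcount at 60 (size 2, align 2) → ends 62
prio at 62 (size 2, align 2) → ends 64
pid at 64 (size 4, align 4) → ends 68
uid at 68 (size 4, align 4) → ends 72
rss at 72 (size 8, align 4) → ends 80
gid at 80 (size 8, align 4) → ends 88
total 88 bytes, alignment 4

88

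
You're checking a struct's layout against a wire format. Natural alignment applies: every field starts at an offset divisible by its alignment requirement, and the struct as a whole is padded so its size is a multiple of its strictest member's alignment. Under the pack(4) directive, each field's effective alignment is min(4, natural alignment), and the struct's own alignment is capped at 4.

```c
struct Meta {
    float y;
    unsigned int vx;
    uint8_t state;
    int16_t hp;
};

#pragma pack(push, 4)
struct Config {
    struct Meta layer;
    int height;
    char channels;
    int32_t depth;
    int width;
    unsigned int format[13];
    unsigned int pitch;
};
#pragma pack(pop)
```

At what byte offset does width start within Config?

Meta: y at 0 (size 4, align 4) → ends 4; vx at 4 (size 4, align 4) → ends 8; state at 8 (size 1, align 1) → ends 9; pad 1 to align 2 for hp; hp at 10 (size 2, align 2) → ends 12; total 12 bytes, alignment 4
layer at 0 (size 12, align 4) → ends 12
height at 12 (size 4, align 4) → ends 16
channels at 16 (size 1, align 1) → ends 17
pad 3 to align 4 for depth
depth at 20 (size 4, align 4) → ends 24
width at 24 (size 4, align 4) → ends 28

24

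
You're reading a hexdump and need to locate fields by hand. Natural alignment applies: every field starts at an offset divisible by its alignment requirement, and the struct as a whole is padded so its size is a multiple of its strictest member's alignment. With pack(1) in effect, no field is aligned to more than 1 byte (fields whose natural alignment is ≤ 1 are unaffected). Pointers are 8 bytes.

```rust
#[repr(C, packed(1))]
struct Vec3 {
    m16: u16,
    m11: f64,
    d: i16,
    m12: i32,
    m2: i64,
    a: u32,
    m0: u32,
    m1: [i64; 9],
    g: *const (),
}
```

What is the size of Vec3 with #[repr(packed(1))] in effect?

m16 at 0 (size 2, align 1) → ends 2
m11 at 2 (size 8, align 1) → ends 10
d at 10 (size 2, align 1) → ends 12
m12 at 12 (size 4, align 1) → ends 16
m2 at 16 (size 8, align 1) → ends 24
a at 24 (size 4, align 1) → ends 28
m0 at 28 (size 4, align 1) → ends 32
m1 at 32 (size 72, align 1) → ends 104
g at 104 (size 8, align 1) → ends 112
total 112 bytes, alignment 1

112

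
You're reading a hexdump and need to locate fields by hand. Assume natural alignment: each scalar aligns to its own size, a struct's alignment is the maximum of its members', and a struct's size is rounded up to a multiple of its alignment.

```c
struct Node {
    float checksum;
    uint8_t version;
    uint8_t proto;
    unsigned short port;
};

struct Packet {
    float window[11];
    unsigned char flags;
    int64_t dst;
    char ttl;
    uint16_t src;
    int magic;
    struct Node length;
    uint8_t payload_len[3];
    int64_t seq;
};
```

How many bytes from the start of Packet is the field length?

64

Node: @0: checksum [4B, align 4] → 4; @4: version [1B, align 1] → 5; @5: proto [1B, align 1] → 6; @6: port [2B, align 2] → 8; size 8, align 4
@0: window [44B, align 4] → 44
@44: flags [1B, align 1] → 45
+3 pad (align 8)
@48: dst [8B, align 8] → 56
@56: ttl [1B, align 1] → 57
+1 pad (align 2)
@58: src [2B, align 2] → 60
@60: magic [4B, align 4] → 64
@64: length [8B, align 4] → 72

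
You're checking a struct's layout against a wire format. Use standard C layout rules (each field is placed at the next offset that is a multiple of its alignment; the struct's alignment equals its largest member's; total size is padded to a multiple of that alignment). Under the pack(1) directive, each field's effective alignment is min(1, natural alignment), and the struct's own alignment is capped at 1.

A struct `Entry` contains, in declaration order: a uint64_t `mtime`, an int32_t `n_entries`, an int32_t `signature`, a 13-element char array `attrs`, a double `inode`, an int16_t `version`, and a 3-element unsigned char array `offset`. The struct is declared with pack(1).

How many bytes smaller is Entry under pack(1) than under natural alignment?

6

natural layout:
  mtime at 0 (size 8, align 8) → ends 8
  n_entries at 8 (size 4, align 4) → ends 12
  signature at 12 (size 4, align 4) → ends 16
  attrs at 16 (size 13, align 1) → ends 29
  pad 3 to align 8 for inode
  inode at 32 (size 8, align 8) → ends 40
  version at 40 (size 2, align 2) → ends 42
  offset at 42 (size 3, align 1) → ends 45
  tail pad 3 to reach multiple of 8
  total 48 bytes, alignment 8
packed(1) layout:
  mtime at 0 (size 8, align 1) → ends 8
  n_entries at 8 (size 4, align 1) → ends 12
  signature at 12 (size 4, align 1) → ends 16
  attrs at 16 (size 13, align 1) → ends 29
  inode at 29 (size 8, align 1) → ends 37
  version at 37 (size 2, align 1) → ends 39
  offset at 39 (size 3, align 1) → ends 42
  total 42 bytes, alignment 1
48 − 42 = 6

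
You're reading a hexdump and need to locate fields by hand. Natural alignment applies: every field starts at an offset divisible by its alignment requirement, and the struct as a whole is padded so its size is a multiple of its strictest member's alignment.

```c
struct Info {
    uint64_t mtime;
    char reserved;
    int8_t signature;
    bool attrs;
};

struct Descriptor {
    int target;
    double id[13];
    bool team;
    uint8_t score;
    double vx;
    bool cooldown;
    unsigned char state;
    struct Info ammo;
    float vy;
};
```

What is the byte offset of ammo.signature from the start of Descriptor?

Info: @0: mtime [8B, align 8] → 8; @8: reserved [1B, align 1] → 9; @9: signature [1B, align 1] → 10; @10: attrs [1B, align 1] → 11; +5 tail pad (align 8); size 16, align 8
@0: target [4B, align 4] → 4
+4 pad (align 8)
@8: id [104B, align 8] → 112
@112: team [1B, align 1] → 113
@113: score [1B, align 1] → 114
+6 pad (align 8)
@120: vx [8B, align 8] → 128
@128: cooldown [1B, align 1] → 129
@129: state [1B, align 1] → 130
+6 pad (align 8)
@136: ammo [16B, align 8] → 152
within Info: signature at 9
136 + 9 = 145

145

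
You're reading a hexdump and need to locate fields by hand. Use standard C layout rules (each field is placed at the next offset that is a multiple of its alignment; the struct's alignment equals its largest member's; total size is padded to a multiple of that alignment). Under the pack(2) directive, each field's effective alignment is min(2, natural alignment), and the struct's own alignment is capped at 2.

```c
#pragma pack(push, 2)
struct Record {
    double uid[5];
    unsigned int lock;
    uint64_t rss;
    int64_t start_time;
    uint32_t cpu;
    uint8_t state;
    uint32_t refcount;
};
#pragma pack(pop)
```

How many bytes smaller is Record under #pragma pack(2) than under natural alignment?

10

natural layout:
  0..40  uid  (40B, 8-aligned)
  40..44  lock  (4B, 4-aligned)
  44..48  -- padding (4B)
  48..56  rss  (8B, 8-aligned)
  56..64  start_time  (8B, 8-aligned)
  64..68  cpu  (4B, 4-aligned)
  68..69  state  (1B, 1-aligned)
  69..72  -- padding (3B)
  72..76  refcount  (4B, 4-aligned)
  76..80  -- tail padding (4B)
  sizeof = 80, alignof = 8
packed(2) layout:
  0..40  uid  (40B, 2-aligned)
  40..44  lock  (4B, 2-aligned)
  44..52  rss  (8B, 2-aligned)
  52..60  start_time  (8B, 2-aligned)
  60..64  cpu  (4B, 2-aligned)
  64..65  state  (1B, 1-aligned)
  65..66  -- padding (1B)
  66..70  refcount  (4B, 2-aligned)
  sizeof = 70, alignof = 2
80 − 70 = 10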